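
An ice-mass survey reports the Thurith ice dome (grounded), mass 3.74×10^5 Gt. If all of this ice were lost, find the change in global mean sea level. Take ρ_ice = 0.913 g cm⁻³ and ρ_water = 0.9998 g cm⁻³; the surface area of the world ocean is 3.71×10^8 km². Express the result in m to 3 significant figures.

≈ 1.01 m

Thurith: 3.74×10^5 Gt = 3.740×10^17 kg; dividing by ρ_w = 0.9998 g cm⁻³ = 999.8 kg m⁻³ gives 3.741×10^14 m³ of water.
Spread over 3.71×10^14 m² of ocean, Δh = 3.741×10^14 / 3.71×10^14 = 1.01 m.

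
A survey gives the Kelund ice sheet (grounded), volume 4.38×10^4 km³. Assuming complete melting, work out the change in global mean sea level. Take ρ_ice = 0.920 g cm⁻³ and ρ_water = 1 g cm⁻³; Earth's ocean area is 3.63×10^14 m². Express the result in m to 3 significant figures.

Kelund: 4.38×10^4 km³ × (920/1000) = 4.030×10^4 km³ of water.
Spread over 3.63×10^14 m² of ocean, Δh = 4.030×10^13 / 3.63×10^14 = 0.111 m.

≈ 0.111 m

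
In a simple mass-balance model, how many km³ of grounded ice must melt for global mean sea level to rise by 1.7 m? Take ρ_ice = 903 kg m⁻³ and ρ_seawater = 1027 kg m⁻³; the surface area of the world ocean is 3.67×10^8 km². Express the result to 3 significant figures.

Required water volume = Δh × A = 1.7 m × 3.67×10^14 m² = 6.239×10^14 m³ = 6.239×10^5 km³.
Ice volume = water volume × ρ_w/ρ_ice = 6.239×10^5 × 1027/903 = 7.10×10^5 km³.

≈ 7.10×10^5 km³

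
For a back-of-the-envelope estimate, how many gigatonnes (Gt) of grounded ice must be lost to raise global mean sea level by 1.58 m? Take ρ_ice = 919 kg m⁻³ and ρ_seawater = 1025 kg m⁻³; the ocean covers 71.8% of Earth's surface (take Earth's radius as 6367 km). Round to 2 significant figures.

Required water volume = Δh × A = 1.58 m × 3.66×10^14 m² = 5.779×10^14 m³.
ρ_w = 1025 kg m⁻³, so the mass of water = 5.779×10^14 m³ × 1025 kg m⁻³ = 5.924×10^17 kg = 5.9×10^5 Gt (and the same mass of ice, by conservation).

≈ 5.9×10^5 Gt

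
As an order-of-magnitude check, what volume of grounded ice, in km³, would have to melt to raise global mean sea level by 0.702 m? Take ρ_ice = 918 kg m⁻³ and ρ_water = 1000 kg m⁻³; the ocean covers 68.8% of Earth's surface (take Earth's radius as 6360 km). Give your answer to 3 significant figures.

≈ 2.67×10^5 km³

Required water volume = Δh × A = 0.702 m × 3.50×10^14 m² = 2.455×10^14 m³ = 2.455×10^5 km³.
Ice volume = water volume × ρ_w/ρ_ice = 2.455×10^5 × 1000/918 = 2.67×10^5 km³.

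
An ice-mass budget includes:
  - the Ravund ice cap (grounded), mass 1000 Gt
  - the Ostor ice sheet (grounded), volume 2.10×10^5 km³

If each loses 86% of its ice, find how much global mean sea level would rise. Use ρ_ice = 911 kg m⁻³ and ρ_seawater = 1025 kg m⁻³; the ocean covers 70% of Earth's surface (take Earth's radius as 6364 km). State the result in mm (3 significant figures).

≈ 453 mm

Ravund: 0.86 × 1000 Gt = 8.600×10^14 kg; dividing by ρ_w = 1025 kg m⁻³ gives 8.390×10^11 m³ of water.
Ostor: 0.86 × 2.10×10^5 km³ × (911/1025) = 1.605×10^5 km³ of water.
Total added water ≈ 1.614×10^14 m³ over 3.56×10^14 m² → Δh = 0.453 m = 453 mm.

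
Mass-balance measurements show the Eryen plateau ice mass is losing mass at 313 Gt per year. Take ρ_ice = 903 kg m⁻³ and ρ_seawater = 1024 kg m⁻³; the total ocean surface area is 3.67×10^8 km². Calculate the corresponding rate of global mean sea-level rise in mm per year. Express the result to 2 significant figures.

≈ 0.83 mm/yr

ρ_w = 1024 kg m⁻³. Annual water volume added = 313 Gt / ρ_w = 3.130×10^14 kg / 1024 kg m⁻³ = 3.057×10^11 m³.
Δh per year = 3.057×10^11 / 3.67×10^14 = 8.33×10^-4 m = 0.83 mm.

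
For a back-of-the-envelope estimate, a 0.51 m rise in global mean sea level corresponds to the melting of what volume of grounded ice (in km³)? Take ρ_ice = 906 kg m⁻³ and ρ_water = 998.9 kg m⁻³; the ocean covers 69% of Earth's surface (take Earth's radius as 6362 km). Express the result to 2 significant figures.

≈ 2.0×10^5 km³

Required water volume = Δh × A = 0.51 m × 3.51×10^14 m² = 1.790×10^14 m³ = 1.790×10^5 km³.
Ice volume = water volume × ρ_w/ρ_ice = 1.790×10^5 × 998.9/906 = 2.0×10^5 km³.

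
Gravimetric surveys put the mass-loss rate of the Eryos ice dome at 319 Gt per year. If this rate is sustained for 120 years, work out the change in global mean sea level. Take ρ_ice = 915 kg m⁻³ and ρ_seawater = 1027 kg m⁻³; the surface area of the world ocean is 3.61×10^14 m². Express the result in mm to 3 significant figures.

Total mass lost = 319 Gt/yr × 120 yr = 3.828×10^4 Gt = 3.828×10^16 kg.
ρ_w = 1027 kg m⁻³, so water volume = 3.828×10^16 / 1027 = 3.727×10^13 m³.
Δh = 3.727×10^13 / 3.61×10^14 = 0.103 m = 103 mm.

≈ 103 mm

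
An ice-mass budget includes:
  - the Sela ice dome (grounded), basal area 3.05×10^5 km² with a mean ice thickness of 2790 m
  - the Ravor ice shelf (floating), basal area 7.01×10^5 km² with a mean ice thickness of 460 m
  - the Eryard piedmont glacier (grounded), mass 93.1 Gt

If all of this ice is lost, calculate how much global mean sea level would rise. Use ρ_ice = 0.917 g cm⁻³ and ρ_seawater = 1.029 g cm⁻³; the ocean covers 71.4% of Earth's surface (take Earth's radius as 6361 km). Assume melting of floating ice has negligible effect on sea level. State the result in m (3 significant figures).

≈ 2.09 m

Sela: ice volume = 3.05×10^5 km² × 2790 m = 8.510×10^5 km³; 8.510×10^5 × (917/1029) = 7.583×10^5 km³ of water.
The Ravor ice shelf is floating and already displaces its own weight of water, so its melt adds essentially nothing to sea level.
Eryard: 93.1 Gt = 9.310×10^13 kg; dividing by ρ_w = 1.029 g cm⁻³ = 1029 kg m⁻³ gives 9.048×10^10 m³ of water.
Total added water ≈ 7.584×10^14 m³ over 3.63×10^14 m² → Δh = 2.09 m.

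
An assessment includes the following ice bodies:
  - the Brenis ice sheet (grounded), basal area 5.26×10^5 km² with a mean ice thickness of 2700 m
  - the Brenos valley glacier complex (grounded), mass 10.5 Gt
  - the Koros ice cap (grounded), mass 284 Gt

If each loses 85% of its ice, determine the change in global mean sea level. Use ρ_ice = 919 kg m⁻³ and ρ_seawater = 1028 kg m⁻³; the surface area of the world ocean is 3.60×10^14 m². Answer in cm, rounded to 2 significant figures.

≈ 300 cm

Brenis: ice volume = 5.26×10^5 km² × 2700 m = 1.420×10^6 km³; 0.85 × 1.420×10^6 × (919/1028) = 1.079×10^6 km³ of water.
Brenos: 0.85 × 10.5 Gt = 8.925×10^12 kg; dividing by ρ_w = 1028 kg m⁻³ gives 8.682×10^9 m³ of water.
Koros: 0.85 × 284 Gt = 2.414×10^14 kg; dividing by ρ_w = 1028 kg m⁻³ gives 2.348×10^11 m³ of water.
Total added water ≈ 1.079×10^15 m³ over 3.60×10^14 m² → Δh = 3.00 m = 300 cm.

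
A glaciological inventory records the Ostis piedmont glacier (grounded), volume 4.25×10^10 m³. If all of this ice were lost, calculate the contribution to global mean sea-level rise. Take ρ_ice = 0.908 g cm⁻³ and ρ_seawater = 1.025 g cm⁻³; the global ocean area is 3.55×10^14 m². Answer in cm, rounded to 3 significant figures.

≈ 0.0106 cm

Ostis: 4.25×10^10 m³ × (908/1025) = 3.765×10^10 m³ of water.
Spread over 3.55×10^14 m² of ocean, Δh = 3.765×10^10 / 3.55×10^14 = 1.06×10^-4 m = 0.0106 cm.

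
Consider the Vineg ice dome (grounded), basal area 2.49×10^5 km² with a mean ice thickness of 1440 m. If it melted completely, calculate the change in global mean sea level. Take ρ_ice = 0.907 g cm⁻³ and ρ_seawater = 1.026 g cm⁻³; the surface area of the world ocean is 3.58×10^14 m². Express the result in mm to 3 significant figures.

≈ 885 mm

Vineg: ice volume = 2.49×10^5 km² × 1440 m = 3.586×10^5 km³; 3.586×10^5 × (907/1026) = 3.170×10^5 km³ of water.
Spread over 3.58×10^14 m² of ocean, Δh = 3.170×10^14 / 3.58×10^14 = 0.885 m = 885 mm.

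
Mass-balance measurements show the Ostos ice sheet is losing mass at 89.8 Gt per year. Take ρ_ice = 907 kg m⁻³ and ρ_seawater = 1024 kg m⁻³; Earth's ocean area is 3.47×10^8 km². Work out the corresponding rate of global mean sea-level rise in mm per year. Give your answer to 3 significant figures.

≈ 0.253 mm/yr

ρ_w = 1024 kg m⁻³. Annual water volume added = 89.8 Gt / ρ_w = 8.980×10^13 kg / 1024 kg m⁻³ = 8.770×10^10 m³.
Δh per year = 8.770×10^10 / 3.47×10^14 = 2.53×10^-4 m = 0.253 mm.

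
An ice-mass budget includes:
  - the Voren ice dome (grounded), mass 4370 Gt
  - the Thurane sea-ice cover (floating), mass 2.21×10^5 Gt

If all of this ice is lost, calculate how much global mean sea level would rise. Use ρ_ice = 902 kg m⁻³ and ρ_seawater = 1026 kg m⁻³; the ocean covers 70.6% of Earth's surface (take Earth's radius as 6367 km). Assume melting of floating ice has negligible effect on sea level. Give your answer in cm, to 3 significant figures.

≈ 1.18 cm

Voren: 4370 Gt = 4.370×10^15 kg; dividing by ρ_w = 1026 kg m⁻³ gives 4.259×10^12 m³ of water.
The Thurane sea-ice cover is floating and already displaces its own weight of water, so its melt adds essentially nothing to sea level.
Total added water ≈ 4.259×10^12 m³ over 3.60×10^14 m² → Δh = 0.0118 m = 1.18 cm.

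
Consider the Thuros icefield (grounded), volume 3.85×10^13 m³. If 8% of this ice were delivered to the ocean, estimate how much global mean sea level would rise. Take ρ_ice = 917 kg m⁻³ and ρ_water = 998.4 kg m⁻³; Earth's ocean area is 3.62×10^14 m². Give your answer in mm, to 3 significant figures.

Thuros: 0.08 × 3.85×10^13 m³ × (917/998.4) = 2.829×10^12 m³ of water.
Spread over 3.62×10^14 m² of ocean, Δh = 2.829×10^12 / 3.62×10^14 = 7.81×10^-3 m = 7.81 mm.

≈ 7.81 mm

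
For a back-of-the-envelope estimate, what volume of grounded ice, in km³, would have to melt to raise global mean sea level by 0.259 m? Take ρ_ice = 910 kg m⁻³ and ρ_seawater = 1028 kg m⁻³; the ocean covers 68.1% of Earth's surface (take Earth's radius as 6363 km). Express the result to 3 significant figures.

Required water volume = Δh × A = 0.259 m × 3.46×10^14 m² = 8.974×10^13 m³ = 8.974×10^4 km³.
Ice volume = water volume × ρ_w/ρ_ice = 8.974×10^4 × 1028/910 = 1.01×10^5 km³.

≈ 1.01×10^5 km³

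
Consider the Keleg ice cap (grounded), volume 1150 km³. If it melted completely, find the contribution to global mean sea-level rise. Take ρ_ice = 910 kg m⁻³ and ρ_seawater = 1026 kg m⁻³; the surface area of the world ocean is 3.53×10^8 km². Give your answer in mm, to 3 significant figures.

≈ 2.89 mm

Keleg: 1150 km³ × (910/1026) = 1020 km³ of water.
Spread over 3.53×10^14 m² of ocean, Δh = 1.020×10^12 / 3.53×10^14 = 2.89×10^-3 m = 2.89 mm.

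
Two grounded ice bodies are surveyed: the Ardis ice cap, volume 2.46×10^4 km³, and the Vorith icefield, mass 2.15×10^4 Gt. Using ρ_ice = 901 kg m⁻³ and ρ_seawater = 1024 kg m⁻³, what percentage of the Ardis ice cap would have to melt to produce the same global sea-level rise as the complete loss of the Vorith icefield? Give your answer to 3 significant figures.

≈ 97.0 %

Equal sea-level rise means equal mass of meltwater, i.e. equal mass of ice lost.
Ice mass of Vorith: 2.150×10^16 kg; ice mass of Ardis: 2.216×10^16 kg.
Fraction required = 2.150×10^16 / 2.216×10^16 = 0.970 → 97.0 %.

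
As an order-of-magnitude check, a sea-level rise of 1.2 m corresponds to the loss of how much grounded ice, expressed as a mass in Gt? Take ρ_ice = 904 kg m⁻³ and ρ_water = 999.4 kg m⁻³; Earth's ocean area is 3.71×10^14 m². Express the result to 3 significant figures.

≈ 4.45×10^5 Gt

Required water volume = Δh × A = 1.2 m × 3.71×10^14 m² = 4.452×10^14 m³.
ρ_w = 999.4 kg m⁻³, so the mass of water = 4.452×10^14 m³ × 999.4 kg m⁻³ = 4.449×10^17 kg = 4.45×10^5 Gt (and the same mass of ice, by conservation).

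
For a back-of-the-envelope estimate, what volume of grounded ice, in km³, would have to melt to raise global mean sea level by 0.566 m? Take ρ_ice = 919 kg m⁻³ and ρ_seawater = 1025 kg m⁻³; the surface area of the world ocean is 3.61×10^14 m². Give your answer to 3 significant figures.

Required water volume = Δh × A = 0.566 m × 3.61×10^14 m² = 2.043×10^14 m³ = 2.043×10^5 km³.
Ice volume = water volume × ρ_w/ρ_ice = 2.043×10^5 × 1025/919 = 2.28×10^5 km³.

≈ 2.28×10^5 km³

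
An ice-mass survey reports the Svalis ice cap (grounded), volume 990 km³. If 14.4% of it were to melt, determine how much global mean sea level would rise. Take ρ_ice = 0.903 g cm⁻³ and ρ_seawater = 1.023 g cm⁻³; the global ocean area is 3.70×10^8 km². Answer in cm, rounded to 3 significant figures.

Svalis: 0.144 × 990 km³ × (903/1023) = 125.8 km³ of water.
Spread over 3.70×10^14 m² of ocean, Δh = 1.258×10^11 / 3.70×10^14 = 3.40×10^-4 m = 0.0340 cm.

≈ 0.0340 cm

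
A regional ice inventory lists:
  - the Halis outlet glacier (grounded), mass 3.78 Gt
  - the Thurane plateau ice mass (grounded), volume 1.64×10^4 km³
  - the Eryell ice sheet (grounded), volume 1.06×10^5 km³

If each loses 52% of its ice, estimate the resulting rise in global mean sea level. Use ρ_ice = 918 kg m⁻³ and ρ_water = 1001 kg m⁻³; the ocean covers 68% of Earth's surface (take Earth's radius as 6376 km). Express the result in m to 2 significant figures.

Halis: 0.52 × 3.78 Gt = 1.966×10^12 kg; dividing by ρ_w = 1001 kg m⁻³ gives 1.964×10^9 m³ of water.
Thurane: 0.52 × 1.64×10^4 km³ × (918/1001) = 7821 km³ of water.
Eryell: 0.52 × 1.06×10^5 km³ × (918/1001) = 5.055×10^4 km³ of water.
Total added water ≈ 5.837×10^13 m³ over 3.47×10^14 m² → Δh = 0.168 m.

≈ 0.17 m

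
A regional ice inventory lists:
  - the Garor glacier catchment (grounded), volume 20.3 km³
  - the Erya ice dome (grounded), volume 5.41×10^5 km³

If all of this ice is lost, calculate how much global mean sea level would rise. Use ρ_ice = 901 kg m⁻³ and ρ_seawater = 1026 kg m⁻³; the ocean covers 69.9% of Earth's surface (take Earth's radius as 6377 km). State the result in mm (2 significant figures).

Garor: 20.3 km³ × (901/1026) = 17.83 km³ of water.
Erya: 5.41×10^5 km³ × (901/1026) = 4.751×10^5 km³ of water.
Total added water ≈ 4.751×10^14 m³ over 3.57×10^14 m² → Δh = 1.33 m = 1300 mm.

≈ 1300 mm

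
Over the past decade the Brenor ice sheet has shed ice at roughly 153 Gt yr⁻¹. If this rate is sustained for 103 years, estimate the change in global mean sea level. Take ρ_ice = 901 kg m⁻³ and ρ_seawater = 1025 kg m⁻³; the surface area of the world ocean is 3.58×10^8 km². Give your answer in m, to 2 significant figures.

Total mass lost = 153 Gt/yr × 103 yr = 1.576×10^4 Gt = 1.576×10^16 kg.
ρ_w = 1025 kg m⁻³, so water volume = 1.576×10^16 / 1025 = 1.537×10^13 m³.
Δh = 1.537×10^13 / 3.58×10^14 = 0.0429 m.

≈ 0.043 m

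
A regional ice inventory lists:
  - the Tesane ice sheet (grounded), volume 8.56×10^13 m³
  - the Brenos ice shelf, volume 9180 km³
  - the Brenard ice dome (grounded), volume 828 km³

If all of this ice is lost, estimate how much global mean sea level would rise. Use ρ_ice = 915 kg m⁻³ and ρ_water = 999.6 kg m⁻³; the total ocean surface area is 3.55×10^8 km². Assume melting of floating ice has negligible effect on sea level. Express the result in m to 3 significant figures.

≈ 0.223 m

Tesane: 8.56×10^13 m³ × (915/999.6) = 7.836×10^13 m³ of water.
The Brenos ice shelf is floating and already displaces its own weight of water, so its melt adds essentially nothing to sea level.
Brenard: 828 km³ × (915/999.6) = 757.9 km³ of water.
Total added water ≈ 7.911×10^13 m³ over 3.55×10^14 m² → Δh = 0.223 m.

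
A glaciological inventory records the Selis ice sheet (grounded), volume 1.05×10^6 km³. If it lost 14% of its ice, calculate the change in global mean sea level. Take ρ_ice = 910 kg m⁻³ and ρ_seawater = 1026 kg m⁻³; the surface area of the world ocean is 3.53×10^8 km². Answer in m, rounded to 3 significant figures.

Selis: 0.14 × 1.05×10^6 km³ × (910/1026) = 1.304×10^5 km³ of water.
Spread over 3.53×10^14 m² of ocean, Δh = 1.304×10^14 / 3.53×10^14 = 0.369 m.

≈ 0.369 m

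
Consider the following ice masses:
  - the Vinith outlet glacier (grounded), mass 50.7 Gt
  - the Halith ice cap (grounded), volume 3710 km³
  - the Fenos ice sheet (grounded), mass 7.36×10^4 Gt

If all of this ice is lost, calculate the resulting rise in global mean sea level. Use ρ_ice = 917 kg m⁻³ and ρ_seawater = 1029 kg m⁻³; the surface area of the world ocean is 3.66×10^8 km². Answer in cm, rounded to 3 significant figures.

Vinith: 50.7 Gt = 5.070×10^13 kg; dividing by ρ_w = 1029 kg m⁻³ gives 4.927×10^10 m³ of water.
Halith: 3710 km³ × (917/1029) = 3306 km³ of water.
Fenos: 7.36×10^4 Gt = 7.360×10^16 kg; dividing by ρ_w = 1029 kg m⁻³ gives 7.153×10^13 m³ of water.
Total added water ≈ 7.488×10^13 m³ over 3.66×10^14 m² → Δh = 0.205 m = 20.5 cm.

≈ 20.5 cm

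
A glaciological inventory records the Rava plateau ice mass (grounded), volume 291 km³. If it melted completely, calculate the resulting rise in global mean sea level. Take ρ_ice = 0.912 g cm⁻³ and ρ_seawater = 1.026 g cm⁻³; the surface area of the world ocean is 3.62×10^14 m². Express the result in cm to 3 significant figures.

≈ 0.0715 cm

Rava: 291 km³ × (912/1026) = 258.7 km³ of water.
Spread over 3.62×10^14 m² of ocean, Δh = 2.587×10^11 / 3.62×10^14 = 7.15×10^-4 m = 0.0715 cm.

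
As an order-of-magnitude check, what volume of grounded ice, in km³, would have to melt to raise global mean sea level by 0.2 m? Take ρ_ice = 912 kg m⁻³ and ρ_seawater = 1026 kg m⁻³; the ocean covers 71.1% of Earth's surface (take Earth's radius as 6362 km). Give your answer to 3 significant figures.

Required water volume = Δh × A = 0.2 m × 3.62×10^14 m² = 7.233×10^13 m³ = 7.233×10^4 km³.
Ice volume = water volume × ρ_w/ρ_ice = 7.233×10^4 × 1026/912 = 8.14×10^4 km³.

≈ 8.14×10^4 km³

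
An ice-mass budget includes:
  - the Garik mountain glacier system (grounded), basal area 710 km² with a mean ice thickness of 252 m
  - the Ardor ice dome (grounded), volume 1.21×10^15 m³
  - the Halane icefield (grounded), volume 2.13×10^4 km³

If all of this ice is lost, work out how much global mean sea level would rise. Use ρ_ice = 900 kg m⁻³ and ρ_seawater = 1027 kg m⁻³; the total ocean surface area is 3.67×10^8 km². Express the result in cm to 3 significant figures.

≈ 294 cm

Garik: ice volume = 710 km² × 252 m = 178.9 km³; 178.9 × (900/1027) = 156.8 km³ of water.
Ardor: 1.21×10^15 m³ × (900/1027) = 1.060×10^15 m³ of water.
Halane: 2.13×10^4 km³ × (900/1027) = 1.867×10^4 km³ of water.
Total added water ≈ 1.079×10^15 m³ over 3.67×10^14 m² → Δh = 2.94 m = 294 cm.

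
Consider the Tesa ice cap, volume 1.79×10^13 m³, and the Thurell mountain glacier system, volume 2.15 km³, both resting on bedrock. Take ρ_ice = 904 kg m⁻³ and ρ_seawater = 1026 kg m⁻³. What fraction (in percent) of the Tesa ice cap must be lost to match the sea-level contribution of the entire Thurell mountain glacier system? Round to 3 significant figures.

≈ 0.0120 %

Equal sea-level rise means equal mass of meltwater, i.e. equal mass of ice lost.
Ice mass of Thurell: 1.944×10^12 kg; ice mass of Tesa: 1.618×10^16 kg.
Fraction required = 1.944×10^12 / 1.618×10^16 = 1.20×10^-4 → 0.0120 %.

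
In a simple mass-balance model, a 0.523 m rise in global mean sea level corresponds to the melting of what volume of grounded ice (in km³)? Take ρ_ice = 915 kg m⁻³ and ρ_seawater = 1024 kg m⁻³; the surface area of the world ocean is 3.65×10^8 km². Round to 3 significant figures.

Required water volume = Δh × A = 0.523 m × 3.65×10^14 m² = 1.909×10^14 m³ = 1.909×10^5 km³.
Ice volume = water volume × ρ_w/ρ_ice = 1.909×10^5 × 1024/915 = 2.14×10^5 km³.

≈ 2.14×10^5 km³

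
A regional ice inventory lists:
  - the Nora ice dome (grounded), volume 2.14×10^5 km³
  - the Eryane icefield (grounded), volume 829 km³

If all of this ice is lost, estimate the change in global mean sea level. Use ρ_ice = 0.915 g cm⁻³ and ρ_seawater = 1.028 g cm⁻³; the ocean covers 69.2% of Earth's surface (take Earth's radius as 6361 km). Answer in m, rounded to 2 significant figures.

Nora: 2.14×10^5 km³ × (915/1028) = 1.905×10^5 km³ of water.
Eryane: 829 km³ × (915/1028) = 737.9 km³ of water.
Total added water ≈ 1.912×10^14 m³ over 3.52×10^14 m² → Δh = 0.543 m.

≈ 0.54 m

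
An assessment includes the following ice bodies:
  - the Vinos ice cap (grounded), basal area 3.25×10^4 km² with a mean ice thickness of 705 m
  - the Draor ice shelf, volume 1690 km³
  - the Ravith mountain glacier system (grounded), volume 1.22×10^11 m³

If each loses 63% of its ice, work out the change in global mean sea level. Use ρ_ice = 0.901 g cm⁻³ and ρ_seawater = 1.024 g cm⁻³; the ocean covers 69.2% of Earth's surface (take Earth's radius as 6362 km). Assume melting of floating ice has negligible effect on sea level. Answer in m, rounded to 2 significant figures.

Vinos: ice volume = 3.25×10^4 km² × 705 m = 2.291×10^4 km³; 0.63 × 2.291×10^4 × (901/1024) = 1.270×10^4 km³ of water.
The Draor ice shelf is floating and already displaces its own weight of water, so its melt adds essentially nothing to sea level.
Ravith: 0.63 × 1.22×10^11 m³ × (901/1024) = 6.763×10^10 m³ of water.
Total added water ≈ 1.277×10^13 m³ over 3.52×10^14 m² → Δh = 0.0363 m.

≈ 0.036 m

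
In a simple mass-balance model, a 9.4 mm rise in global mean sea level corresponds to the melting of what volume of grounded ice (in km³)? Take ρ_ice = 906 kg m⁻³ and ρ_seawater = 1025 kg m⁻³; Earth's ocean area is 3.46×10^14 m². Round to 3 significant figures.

≈ 3680 km³

Required water volume = Δh × A = 0.0094 m × 3.46×10^14 m² = 3.252×10^12 m³ = 3252 km³.
Ice volume = water volume × ρ_w/ρ_ice = 3252 × 1025/906 = 3680 km³.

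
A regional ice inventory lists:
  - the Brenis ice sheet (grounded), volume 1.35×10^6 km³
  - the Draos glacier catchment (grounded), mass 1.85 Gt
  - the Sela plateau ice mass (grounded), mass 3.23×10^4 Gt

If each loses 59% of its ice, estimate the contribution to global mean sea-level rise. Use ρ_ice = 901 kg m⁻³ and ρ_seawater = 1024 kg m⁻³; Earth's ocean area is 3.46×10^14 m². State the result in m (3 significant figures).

Brenis: 0.59 × 1.35×10^6 km³ × (901/1024) = 7.008×10^5 km³ of water.
Draos: 0.59 × 1.85 Gt = 1.091×10^12 kg; dividing by ρ_w = 1024 kg m⁻³ gives 1.066×10^9 m³ of water.
Sela: 0.59 × 3.23×10^4 Gt = 1.906×10^16 kg; dividing by ρ_w = 1024 kg m⁻³ gives 1.861×10^13 m³ of water.
Total added water ≈ 7.194×10^14 m³ over 3.46×10^14 m² → Δh = 2.08 m.

≈ 2.08 m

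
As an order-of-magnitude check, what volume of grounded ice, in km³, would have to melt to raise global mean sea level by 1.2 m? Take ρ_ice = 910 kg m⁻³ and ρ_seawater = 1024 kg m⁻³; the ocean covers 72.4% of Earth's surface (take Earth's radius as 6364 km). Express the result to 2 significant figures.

≈ 5.0×10^5 km³

Required water volume = Δh × A = 1.2 m × 3.68×10^14 m² = 4.422×10^14 m³ = 4.422×10^5 km³.
Ice volume = water volume × ρ_w/ρ_ice = 4.422×10^5 × 1024/910 = 5.0×10^5 km³.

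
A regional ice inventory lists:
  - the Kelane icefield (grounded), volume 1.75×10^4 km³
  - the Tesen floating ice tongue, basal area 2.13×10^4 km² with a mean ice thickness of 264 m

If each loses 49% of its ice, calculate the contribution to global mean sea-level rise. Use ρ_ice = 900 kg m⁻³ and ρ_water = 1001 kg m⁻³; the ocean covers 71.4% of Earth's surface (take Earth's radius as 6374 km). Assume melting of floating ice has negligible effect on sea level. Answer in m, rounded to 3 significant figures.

Kelane: 0.49 × 1.75×10^4 km³ × (900/1001) = 7710 km³ of water.
The Tesen floating ice tongue is floating and already displaces its own weight of water, so its melt adds essentially nothing to sea level.
Total added water ≈ 7.710×10^12 m³ over 3.65×10^14 m² → Δh = 0.0211 m.

≈ 0.0211 m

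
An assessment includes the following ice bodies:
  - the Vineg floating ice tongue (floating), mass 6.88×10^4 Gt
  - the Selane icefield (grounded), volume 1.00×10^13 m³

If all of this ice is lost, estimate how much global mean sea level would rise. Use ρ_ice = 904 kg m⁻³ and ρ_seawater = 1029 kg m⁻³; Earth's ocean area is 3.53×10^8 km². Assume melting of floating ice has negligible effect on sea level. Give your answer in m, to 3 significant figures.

≈ 0.0249 m

The Vineg floating ice tongue is floating and already displaces its own weight of water, so its melt adds essentially nothing to sea level.
Selane: 1.00×10^13 m³ × (904/1029) = 8.785×10^12 m³ of water.
Total added water ≈ 8.785×10^12 m³ over 3.53×10^14 m² → Δh = 0.0249 m.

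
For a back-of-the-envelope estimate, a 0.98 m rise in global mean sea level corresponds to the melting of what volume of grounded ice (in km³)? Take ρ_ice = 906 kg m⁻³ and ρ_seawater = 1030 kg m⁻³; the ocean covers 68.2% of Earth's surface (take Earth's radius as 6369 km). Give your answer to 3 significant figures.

≈ 3.87×10^5 km³

Required water volume = Δh × A = 0.98 m × 3.48×10^14 m² = 3.407×10^14 m³ = 3.407×10^5 km³.
Ice volume = water volume × ρ_w/ρ_ice = 3.407×10^5 × 1030/906 = 3.87×10^5 km³.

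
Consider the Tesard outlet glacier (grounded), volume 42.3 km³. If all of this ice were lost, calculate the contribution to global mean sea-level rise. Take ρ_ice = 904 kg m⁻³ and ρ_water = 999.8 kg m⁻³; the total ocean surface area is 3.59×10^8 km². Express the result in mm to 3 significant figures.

Tesard: 42.3 km³ × (904/999.8) = 38.25 km³ of water.
Spread over 3.59×10^14 m² of ocean, Δh = 3.825×10^10 / 3.59×10^14 = 1.07×10^-4 m = 0.107 mm.

≈ 0.107 mm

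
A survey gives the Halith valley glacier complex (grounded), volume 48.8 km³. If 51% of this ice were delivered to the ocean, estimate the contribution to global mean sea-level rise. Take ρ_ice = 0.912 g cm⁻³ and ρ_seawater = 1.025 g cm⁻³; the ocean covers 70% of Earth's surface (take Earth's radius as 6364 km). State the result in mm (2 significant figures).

≈ 0.062 mm

Halith: 0.51 × 48.8 km³ × (912/1025) = 22.14 km³ of water.
Spread over 3.56×10^14 m² of ocean, Δh = 2.214×10^10 / 3.56×10^14 = 6.22×10^-5 m = 0.062 mm.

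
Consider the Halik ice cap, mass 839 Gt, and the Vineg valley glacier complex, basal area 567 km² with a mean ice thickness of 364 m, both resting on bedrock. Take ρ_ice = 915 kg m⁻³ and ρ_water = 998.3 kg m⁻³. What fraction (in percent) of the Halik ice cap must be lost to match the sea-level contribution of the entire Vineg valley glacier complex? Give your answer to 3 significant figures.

Equal sea-level rise means equal mass of meltwater, i.e. equal mass of ice lost.
Ice mass of Vineg: 1.888×10^14 kg; ice mass of Halik: 8.390×10^14 kg.
Fraction required = 1.888×10^14 / 8.390×10^14 = 0.225 → 22.5 %.

≈ 22.5 %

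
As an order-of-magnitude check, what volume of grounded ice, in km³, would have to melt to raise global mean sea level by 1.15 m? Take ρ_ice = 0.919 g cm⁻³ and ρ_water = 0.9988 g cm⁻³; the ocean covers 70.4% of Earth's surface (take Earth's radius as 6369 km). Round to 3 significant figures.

≈ 4.49×10^5 km³

Required water volume = Δh × A = 1.15 m × 3.59×10^14 m² = 4.127×10^14 m³ = 4.127×10^5 km³.
Ice volume = water volume × ρ_w/ρ_ice = 4.127×10^5 × 998.8/919 = 4.49×10^5 km³.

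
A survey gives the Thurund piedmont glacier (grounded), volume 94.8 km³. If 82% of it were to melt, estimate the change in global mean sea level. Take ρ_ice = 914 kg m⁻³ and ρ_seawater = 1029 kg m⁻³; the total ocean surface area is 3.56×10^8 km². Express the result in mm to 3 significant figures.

≈ 0.194 mm

Thurund: 0.82 × 94.8 km³ × (914/1029) = 69.05 km³ of water.
Spread over 3.56×10^14 m² of ocean, Δh = 6.905×10^10 / 3.56×10^14 = 1.94×10^-4 m = 0.194 mm.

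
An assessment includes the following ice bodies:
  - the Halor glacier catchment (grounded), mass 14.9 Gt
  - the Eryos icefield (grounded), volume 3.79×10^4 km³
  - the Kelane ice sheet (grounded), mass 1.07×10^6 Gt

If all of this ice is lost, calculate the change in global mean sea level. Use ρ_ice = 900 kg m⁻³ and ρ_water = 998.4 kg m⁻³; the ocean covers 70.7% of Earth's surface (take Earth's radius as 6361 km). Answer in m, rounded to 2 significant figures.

Halor: 14.9 Gt = 1.490×10^13 kg; dividing by ρ_w = 998.4 kg m⁻³ gives 1.492×10^10 m³ of water.
Eryos: 3.79×10^4 km³ × (900/998.4) = 3.416×10^4 km³ of water.
Kelane: 1.07×10^6 Gt = 1.070×10^18 kg; dividing by ρ_w = 998.4 kg m⁻³ gives 1.072×10^15 m³ of water.
Total added water ≈ 1.106×10^15 m³ over 3.59×10^14 m² → Δh = 3.08 m.

≈ 3.1 m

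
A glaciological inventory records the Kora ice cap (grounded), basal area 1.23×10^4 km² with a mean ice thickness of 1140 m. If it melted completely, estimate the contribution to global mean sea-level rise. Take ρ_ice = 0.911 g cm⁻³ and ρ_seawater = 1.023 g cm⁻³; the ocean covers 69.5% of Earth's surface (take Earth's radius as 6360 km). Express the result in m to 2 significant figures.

≈ 0.035 m

Kora: ice volume = 1.23×10^4 km² × 1140 m = 1.402×10^4 km³; 1.402×10^4 × (911/1023) = 1.249×10^4 km³ of water.
Spread over 3.53×10^14 m² of ocean, Δh = 1.249×10^13 / 3.53×10^14 = 0.0353 m.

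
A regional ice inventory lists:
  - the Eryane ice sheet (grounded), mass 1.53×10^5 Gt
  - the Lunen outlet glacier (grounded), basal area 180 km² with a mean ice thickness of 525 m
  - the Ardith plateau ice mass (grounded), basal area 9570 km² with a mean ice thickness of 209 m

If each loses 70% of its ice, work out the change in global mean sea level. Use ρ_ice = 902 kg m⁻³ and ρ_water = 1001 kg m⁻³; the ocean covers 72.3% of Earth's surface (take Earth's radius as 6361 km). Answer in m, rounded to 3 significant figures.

Eryane: 0.7 × 1.53×10^5 Gt = 1.071×10^17 kg; dividing by ρ_w = 1001 kg m⁻³ gives 1.070×10^14 m³ of water.
Lunen: ice volume = 180 km² × 525 m = 94.50 km³; 0.7 × 94.50 × (902/1001) = 59.61 km³ of water.
Ardith: ice volume = 9570 km² × 209 m = 2000 km³; 0.7 × 2000 × (902/1001) = 1262 km³ of water.
Total added water ≈ 1.083×10^14 m³ over 3.68×10^14 m² → Δh = 0.295 m.

≈ 0.295 m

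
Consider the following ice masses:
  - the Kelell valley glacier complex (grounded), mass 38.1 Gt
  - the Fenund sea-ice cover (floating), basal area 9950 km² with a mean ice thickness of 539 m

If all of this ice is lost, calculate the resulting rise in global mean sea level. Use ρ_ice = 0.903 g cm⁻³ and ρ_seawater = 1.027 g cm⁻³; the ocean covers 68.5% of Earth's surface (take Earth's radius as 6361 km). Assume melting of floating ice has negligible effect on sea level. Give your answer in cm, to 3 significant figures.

Kelell: 38.1 Gt = 3.810×10^13 kg; dividing by ρ_w = 1.027 g cm⁻³ = 1027 kg m⁻³ gives 3.710×10^10 m³ of water.
The Fenund sea-ice cover is floating and already displaces its own weight of water, so its melt adds essentially nothing to sea level.
Total added water ≈ 3.710×10^10 m³ over 3.48×10^14 m² → Δh = 1.07×10^-4 m = 0.0107 cm.

≈ 0.0107 cm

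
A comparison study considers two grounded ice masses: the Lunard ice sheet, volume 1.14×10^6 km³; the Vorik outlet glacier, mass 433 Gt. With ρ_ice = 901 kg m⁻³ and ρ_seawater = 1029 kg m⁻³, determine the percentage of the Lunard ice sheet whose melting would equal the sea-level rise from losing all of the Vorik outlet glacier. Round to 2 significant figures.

≈ 0.042 %

Equal sea-level rise means equal mass of meltwater, i.e. equal mass of ice lost.
Ice mass of Vorik: 4.330×10^14 kg; ice mass of Lunard: 1.027×10^18 kg.
Fraction required = 4.330×10^14 / 1.027×10^18 = 4.22×10^-4 → 0.042 %.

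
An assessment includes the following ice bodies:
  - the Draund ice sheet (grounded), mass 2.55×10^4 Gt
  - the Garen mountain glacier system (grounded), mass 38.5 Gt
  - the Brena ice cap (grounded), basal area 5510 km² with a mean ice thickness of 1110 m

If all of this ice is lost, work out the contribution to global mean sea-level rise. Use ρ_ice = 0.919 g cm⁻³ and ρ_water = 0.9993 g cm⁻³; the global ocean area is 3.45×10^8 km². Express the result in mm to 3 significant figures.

≈ 90.4 mm

Draund: 2.55×10^4 Gt = 2.550×10^16 kg; dividing by ρ_w = 0.9993 g cm⁻³ = 999.3 kg m⁻³ gives 2.552×10^13 m³ of water.
Garen: 38.5 Gt = 3.850×10^13 kg; dividing by ρ_w = 999.3 kg m⁻³ gives 3.853×10^10 m³ of water.
Brena: ice volume = 5510 km² × 1110 m = 6116 km³; 6116 × (919/999.3) = 5625 km³ of water.
Total added water ≈ 3.118×10^13 m³ over 3.45×10^14 m² → Δh = 0.0904 m = 90.4 mm.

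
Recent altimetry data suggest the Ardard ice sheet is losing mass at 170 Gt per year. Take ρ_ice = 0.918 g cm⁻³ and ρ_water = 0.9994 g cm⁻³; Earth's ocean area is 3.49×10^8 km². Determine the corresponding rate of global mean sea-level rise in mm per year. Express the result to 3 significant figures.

ρ_w = 0.9994 g cm⁻³ = 999.4 kg m⁻³. Annual water volume added = 170 Gt / ρ_w = 1.700×10^14 kg / 999.4 kg m⁻³ = 1.701×10^11 m³.
Δh per year = 1.701×10^11 / 3.49×10^14 = 4.87×10^-4 m = 0.487 mm.

≈ 0.487 mm/yr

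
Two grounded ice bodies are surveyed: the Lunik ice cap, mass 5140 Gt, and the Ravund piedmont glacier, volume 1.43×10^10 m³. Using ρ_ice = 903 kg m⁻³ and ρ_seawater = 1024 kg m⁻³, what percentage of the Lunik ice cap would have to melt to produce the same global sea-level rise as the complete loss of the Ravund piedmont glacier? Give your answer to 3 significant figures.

Equal sea-level rise means equal mass of meltwater, i.e. equal mass of ice lost.
Ice mass of Ravund: 1.291×10^13 kg; ice mass of Lunik: 5.140×10^15 kg.
Fraction required = 1.291×10^13 / 5.140×10^15 = 2.51×10^-3 → 0.251 %.

≈ 0.251 %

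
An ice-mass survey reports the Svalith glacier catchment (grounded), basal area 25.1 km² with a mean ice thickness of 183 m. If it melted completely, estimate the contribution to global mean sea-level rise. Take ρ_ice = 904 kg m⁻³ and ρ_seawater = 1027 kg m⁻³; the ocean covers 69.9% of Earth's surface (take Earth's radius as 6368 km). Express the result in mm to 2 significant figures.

≈ 0.011 mm

Svalith: ice volume = 25.1 km² × 183 m = 4.593 km³; 4.593 × (904/1027) = 4.043 km³ of water.
Spread over 3.56×10^14 m² of ocean, Δh = 4.043×10^9 / 3.56×10^14 = 1.14×10^-5 m = 0.011 mm.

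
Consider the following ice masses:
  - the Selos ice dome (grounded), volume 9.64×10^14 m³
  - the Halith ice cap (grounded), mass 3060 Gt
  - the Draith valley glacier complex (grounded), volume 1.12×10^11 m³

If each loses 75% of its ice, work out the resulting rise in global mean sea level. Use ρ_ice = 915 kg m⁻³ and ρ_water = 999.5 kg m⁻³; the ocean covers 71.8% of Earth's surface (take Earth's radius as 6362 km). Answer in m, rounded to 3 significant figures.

≈ 1.82 m

Selos: 0.75 × 9.64×10^14 m³ × (915/999.5) = 6.619×10^14 m³ of water.
Halith: 0.75 × 3060 Gt = 2.295×10^15 kg; dividing by ρ_w = 999.5 kg m⁻³ gives 2.296×10^12 m³ of water.
Draith: 0.75 × 1.12×10^11 m³ × (915/999.5) = 7.690×10^10 m³ of water.
Total added water ≈ 6.642×10^14 m³ over 3.65×10^14 m² → Δh = 1.82 m.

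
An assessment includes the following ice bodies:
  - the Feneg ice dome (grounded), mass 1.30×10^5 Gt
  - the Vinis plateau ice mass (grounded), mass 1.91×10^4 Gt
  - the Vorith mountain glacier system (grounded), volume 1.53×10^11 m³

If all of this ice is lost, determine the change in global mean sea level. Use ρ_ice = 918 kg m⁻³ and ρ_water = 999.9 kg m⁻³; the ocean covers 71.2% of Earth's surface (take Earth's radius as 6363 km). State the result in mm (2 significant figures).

Feneg: 1.30×10^5 Gt = 1.300×10^17 kg; dividing by ρ_w = 999.9 kg m⁻³ gives 1.300×10^14 m³ of water.
Vinis: 1.91×10^4 Gt = 1.910×10^16 kg; dividing by ρ_w = 999.9 kg m⁻³ gives 1.910×10^13 m³ of water.
Vorith: 1.53×10^11 m³ × (918/999.9) = 1.405×10^11 m³ of water.
Total added water ≈ 1.493×10^14 m³ over 3.62×10^14 m² → Δh = 0.412 m = 410 mm.

≈ 410 mm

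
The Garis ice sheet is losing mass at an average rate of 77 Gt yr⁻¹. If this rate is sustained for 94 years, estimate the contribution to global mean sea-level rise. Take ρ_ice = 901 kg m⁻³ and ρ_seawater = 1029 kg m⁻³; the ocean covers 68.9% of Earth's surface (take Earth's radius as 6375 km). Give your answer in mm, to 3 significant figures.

≈ 20.0 mm

Total mass lost = 77 Gt/yr × 94 yr = 7238 Gt = 7.238×10^15 kg.
ρ_w = 1029 kg m⁻³, so water volume = 7.238×10^15 / 1029 = 7.034×10^12 m³.
Δh = 7.034×10^12 / 3.52×10^14 = 0.0200 m = 20.0 mm.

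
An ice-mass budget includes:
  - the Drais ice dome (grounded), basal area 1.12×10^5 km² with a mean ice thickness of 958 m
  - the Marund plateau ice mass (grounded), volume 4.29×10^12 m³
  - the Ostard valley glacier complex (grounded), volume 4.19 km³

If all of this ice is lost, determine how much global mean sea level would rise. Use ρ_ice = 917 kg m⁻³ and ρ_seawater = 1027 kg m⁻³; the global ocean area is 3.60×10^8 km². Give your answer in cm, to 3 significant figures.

Drais: ice volume = 1.12×10^5 km² × 958 m = 1.073×10^5 km³; 1.073×10^5 × (917/1027) = 9.580×10^4 km³ of water.
Marund: 4.29×10^12 m³ × (917/1027) = 3.831×10^12 m³ of water.
Ostard: 4.19 km³ × (917/1027) = 3.741 km³ of water.
Total added water ≈ 9.964×10^13 m³ over 3.60×10^14 m² → Δh = 0.277 m = 27.7 cm.

≈ 27.7 cm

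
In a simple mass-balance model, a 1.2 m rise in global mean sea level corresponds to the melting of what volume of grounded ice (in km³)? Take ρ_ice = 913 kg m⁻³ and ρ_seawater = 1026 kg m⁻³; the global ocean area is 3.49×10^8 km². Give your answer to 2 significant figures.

Required water volume = Δh × A = 1.2 m × 3.49×10^14 m² = 4.188×10^14 m³ = 4.188×10^5 km³.
Ice volume = water volume × ρ_w/ρ_ice = 4.188×10^5 × 1026/913 = 4.7×10^5 km³.

≈ 4.7×10^5 km³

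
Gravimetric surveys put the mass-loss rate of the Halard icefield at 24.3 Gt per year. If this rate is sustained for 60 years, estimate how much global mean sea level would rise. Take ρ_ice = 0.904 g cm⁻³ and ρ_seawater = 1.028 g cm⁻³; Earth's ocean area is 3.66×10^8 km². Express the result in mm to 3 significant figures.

≈ 3.88 mm

Total mass lost = 24.3 Gt/yr × 60 yr = 1458 Gt = 1.458×10^15 kg.
ρ_w = 1.028 g cm⁻³ = 1028 kg m⁻³, so water volume = 1.458×10^15 / 1028 = 1.418×10^12 m³.
Δh = 1.418×10^12 / 3.66×10^14 = 3.88×10^-3 m = 3.88 mm.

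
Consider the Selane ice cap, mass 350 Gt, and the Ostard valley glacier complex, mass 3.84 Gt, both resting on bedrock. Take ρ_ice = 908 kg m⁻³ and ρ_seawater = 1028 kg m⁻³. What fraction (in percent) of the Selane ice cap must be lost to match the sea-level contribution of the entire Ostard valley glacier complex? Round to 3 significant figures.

≈ 1.10 %

Equal sea-level rise means equal mass of meltwater, i.e. equal mass of ice lost.
Ice mass of Ostard: 3.840×10^12 kg; ice mass of Selane: 3.500×10^14 kg.
Fraction required = 3.840×10^12 / 3.500×10^14 = 0.0110 → 1.10 %.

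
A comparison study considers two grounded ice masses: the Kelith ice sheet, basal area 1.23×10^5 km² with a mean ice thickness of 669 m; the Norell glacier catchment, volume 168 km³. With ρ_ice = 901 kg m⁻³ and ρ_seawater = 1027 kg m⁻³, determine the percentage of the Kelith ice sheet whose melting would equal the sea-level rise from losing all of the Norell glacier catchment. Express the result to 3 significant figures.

≈ 0.204 %

Equal sea-level rise means equal mass of meltwater, i.e. equal mass of ice lost.
Ice mass of Norell: 1.514×10^14 kg; ice mass of Kelith: 7.414×10^16 kg.
Fraction required = 1.514×10^14 / 7.414×10^16 = 2.04×10^-3 → 0.204 %.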